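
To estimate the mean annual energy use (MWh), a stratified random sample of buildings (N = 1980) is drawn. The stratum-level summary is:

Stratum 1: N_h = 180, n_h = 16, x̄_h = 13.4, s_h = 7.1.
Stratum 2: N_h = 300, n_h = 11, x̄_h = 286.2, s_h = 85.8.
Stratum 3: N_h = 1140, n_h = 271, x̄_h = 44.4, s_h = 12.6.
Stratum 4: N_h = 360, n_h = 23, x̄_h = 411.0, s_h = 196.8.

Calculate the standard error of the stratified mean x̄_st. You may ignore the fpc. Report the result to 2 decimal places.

V̂(x̄_st) = Σ W_h² s_h²/n_h, with W_h = N_h/N and N = 1980:
  stratum 1: (180/1980)²·7.1²/16 = 0.0260382
  stratum 2: (300/1980)²·85.8²/11 = 15.3636
  stratum 3: (1140/1980)²·12.6²/271 = 0.194201
  stratum 4: (360/1980)²·196.8²/23 = 55.6669
V̂(x̄_st) = 71.2508
SE(x̄_st) = √71.2508 = 8.44102

SE(x̄_st) ≈ 8.44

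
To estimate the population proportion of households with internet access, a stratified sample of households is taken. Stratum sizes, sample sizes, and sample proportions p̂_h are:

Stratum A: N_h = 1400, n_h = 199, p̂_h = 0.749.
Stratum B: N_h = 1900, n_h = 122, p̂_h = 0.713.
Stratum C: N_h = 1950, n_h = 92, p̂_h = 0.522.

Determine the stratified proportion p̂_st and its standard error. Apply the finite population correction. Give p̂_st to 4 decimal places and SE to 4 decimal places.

N = 5250; stratum weights W_h = N_h/N.
p̂_st = Σ W_h p̂_h = (1400·0.749 + 1900·0.713 + 1950·0.522)/5250 = 0.65166
V̂(p̂_st) = Σ W_h² (1 − n_h/N_h) p̂_h(1−p̂_h)/(n_h−1):
  stratum A: (1400/5250)²·(1 − 199/1400)·0.749·0.251/198 = 5.79219e-05
  stratum B: (1900/5250)²·(1 − 122/1900)·0.713·0.287/121 = 0.000207278
  stratum C: (1950/5250)²·(1 − 92/1950)·0.522·0.478/91 = 0.000360428
V̂(p̂_st) = 0.000625628; SE = √V̂ = 0.0250126

p̂_st ≈ 0.6517, SE ≈ 0.0250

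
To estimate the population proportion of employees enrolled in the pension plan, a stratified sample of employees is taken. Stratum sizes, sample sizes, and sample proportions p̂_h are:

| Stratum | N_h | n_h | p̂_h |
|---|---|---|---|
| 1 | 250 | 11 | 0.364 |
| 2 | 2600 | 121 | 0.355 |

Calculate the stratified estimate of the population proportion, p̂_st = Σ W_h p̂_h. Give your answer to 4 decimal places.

p̂_st ≈ 0.3558

N = 2850; stratum weights W_h = N_h/N.
p̂_st = Σ W_h p̂_h = (250·0.364 + 2600·0.355)/2850 = 0.35579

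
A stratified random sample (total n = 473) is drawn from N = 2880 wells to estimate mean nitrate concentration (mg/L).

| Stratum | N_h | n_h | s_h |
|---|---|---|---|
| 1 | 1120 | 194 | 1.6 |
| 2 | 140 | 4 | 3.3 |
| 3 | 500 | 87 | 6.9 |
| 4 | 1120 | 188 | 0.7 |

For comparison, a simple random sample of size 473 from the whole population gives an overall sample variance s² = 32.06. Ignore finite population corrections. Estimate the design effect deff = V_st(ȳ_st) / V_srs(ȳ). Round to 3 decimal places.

deff ≈ 0.374

V̂(ȳ_st) = Σ W_h² s_h²/n_h, with W_h = N_h/N and N = 2880:
  stratum 1: (1120/2880)²·1.6²/194 = 0.00199567
  stratum 2: (140/2880)²·3.3²/4 = 0.00643338
  stratum 3: (500/2880)²·6.9²/87 = 0.0164943
  stratum 4: (1120/2880)²·0.7²/188 = 0.000394175
V_st = 0.0253175
V_srs = s²/n = 32.06/473 = 0.0677801
deff = V_st / V_srs = 0.0253175/0.0677801 = 0.3735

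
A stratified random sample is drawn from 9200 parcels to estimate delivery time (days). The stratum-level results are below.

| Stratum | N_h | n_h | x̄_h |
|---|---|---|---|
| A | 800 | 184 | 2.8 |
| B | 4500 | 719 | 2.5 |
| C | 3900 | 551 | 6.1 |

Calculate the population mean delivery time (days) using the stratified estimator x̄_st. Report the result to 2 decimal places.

N = Σ N_h = 9200. Stratum weights W_h = N_h/N.
x̄_st = (800·2.8 + 4500·2.5 + 3900·6.1) / 9200 = 4.0522

x̄_st ≈ 4.05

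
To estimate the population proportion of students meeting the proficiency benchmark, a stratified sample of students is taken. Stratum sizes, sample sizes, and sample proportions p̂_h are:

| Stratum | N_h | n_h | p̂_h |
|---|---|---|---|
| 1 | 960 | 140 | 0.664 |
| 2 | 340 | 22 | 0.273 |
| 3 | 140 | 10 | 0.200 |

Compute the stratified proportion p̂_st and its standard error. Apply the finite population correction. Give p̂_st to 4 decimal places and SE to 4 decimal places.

N = 1440; stratum weights W_h = N_h/N.
p̂_st = Σ W_h p̂_h = (960·0.664 + 340·0.273 + 140·0.200)/1440 = 0.52657
V̂(p̂_st) = Σ W_h² (1 − n_h/N_h) p̂_h(1−p̂_h)/(n_h−1):
  stratum 1: (960/1440)²·(1 − 140/960)·0.664·0.336/139 = 0.00060933
  stratum 2: (340/1440)²·(1 − 22/340)·0.273·0.727/21 = 0.000492787
  stratum 3: (140/1440)²·(1 − 10/140)·0.200·0.800/9 = 0.000156036
V̂(p̂_st) = 0.00125815; SE = √V̂ = 0.0354704

p̂_st ≈ 0.5266, SE ≈ 0.0355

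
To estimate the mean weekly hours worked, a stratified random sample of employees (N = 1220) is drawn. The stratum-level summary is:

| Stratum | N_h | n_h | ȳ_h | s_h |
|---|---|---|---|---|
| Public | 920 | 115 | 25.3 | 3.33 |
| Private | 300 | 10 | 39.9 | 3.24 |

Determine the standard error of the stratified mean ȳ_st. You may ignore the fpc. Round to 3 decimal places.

V̂(ȳ_st) = Σ W_h² s_h²/n_h, with W_h = N_h/N and N = 1220:
  stratum Public: (920/1220)²·3.33²/115 = 0.0548336
  stratum Private: (300/1220)²·3.24²/10 = 0.0634765
V̂(ȳ_st) = 0.11831
SE(ȳ_st) = √0.11831 = 0.343962

SE(ȳ_st) ≈ 0.344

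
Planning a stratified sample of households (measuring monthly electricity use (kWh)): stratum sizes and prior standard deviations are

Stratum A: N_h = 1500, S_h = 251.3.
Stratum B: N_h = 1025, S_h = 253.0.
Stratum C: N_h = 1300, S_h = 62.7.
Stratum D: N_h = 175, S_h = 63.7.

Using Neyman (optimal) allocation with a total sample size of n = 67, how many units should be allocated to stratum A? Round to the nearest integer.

Neyman allocation: n_h = n · N_h S_h / Σ N_i S_i, with n = 67.
  stratum A: N_h·S_h = 1500·251.3 = 376950.00
  stratum B: N_h·S_h = 1025·253.0 = 259325.00
  stratum C: N_h·S_h = 1300·62.7 = 81510.00
  stratum D: N_h·S_h = 175·63.7 = 11147.50
Σ N_h S_h = 728932.50
n for stratum A = 67·376950.00/728932.50 = 34.647 → 35

35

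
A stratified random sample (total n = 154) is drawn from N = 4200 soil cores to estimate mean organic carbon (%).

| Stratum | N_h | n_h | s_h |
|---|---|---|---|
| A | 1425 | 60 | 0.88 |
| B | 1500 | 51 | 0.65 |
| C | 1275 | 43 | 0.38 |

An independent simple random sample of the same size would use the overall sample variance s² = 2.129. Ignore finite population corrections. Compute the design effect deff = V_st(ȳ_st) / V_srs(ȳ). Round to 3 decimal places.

deff ≈ 0.206

V̂(ȳ_st) = Σ W_h² s_h²/n_h, with W_h = N_h/N and N = 4200:
  stratum A: (1425/4200)²·0.88²/60 = 0.00148575
  stratum B: (1500/4200)²·0.65²/51 = 0.00105667
  stratum C: (1275/4200)²·0.38²/43 = 0.000309471
V_st = 0.00285189
V_srs = s²/n = 2.129/154 = 0.0138247
deff = V_st / V_srs = 0.00285189/0.0138247 = 0.2063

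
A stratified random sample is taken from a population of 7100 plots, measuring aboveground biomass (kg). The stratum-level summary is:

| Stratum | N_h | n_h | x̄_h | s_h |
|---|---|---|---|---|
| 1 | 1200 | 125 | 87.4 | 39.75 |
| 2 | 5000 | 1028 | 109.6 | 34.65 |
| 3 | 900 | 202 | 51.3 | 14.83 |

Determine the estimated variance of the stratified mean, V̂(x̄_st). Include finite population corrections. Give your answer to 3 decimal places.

V̂(x̄_st) = Σ W_h² (1 − n_h/N_h) s_h²/n_h, with W_h = N_h/N and N = 7100:
  stratum 1: (1200/7100)²·(1 − 125/1200)·39.75²/125 = 0.323472
  stratum 2: (5000/7100)²·(1 − 1028/5000)·34.65²/1028 = 0.460125
  stratum 3: (900/7100)²·(1 − 202/900)·14.83²/202 = 0.0135679
V̂(x̄_st) = 0.797165

V̂(x̄_st) ≈ 0.797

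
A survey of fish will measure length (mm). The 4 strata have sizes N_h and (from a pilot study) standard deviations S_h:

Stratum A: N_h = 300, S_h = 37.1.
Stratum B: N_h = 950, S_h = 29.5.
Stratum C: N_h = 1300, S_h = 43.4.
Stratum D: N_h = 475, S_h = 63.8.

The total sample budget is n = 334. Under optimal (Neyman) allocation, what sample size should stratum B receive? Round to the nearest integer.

74

Neyman allocation: n_h = n · N_h S_h / Σ N_i S_i, with n = 334.
  stratum A: N_h·S_h = 300·37.1 = 11130.00
  stratum B: N_h·S_h = 950·29.5 = 28025.00
  stratum C: N_h·S_h = 1300·43.4 = 56420.00
  stratum D: N_h·S_h = 475·63.8 = 30305.00
Σ N_h S_h = 125880.00
n for stratum B = 334·28025.00/125880.00 = 74.359 → 74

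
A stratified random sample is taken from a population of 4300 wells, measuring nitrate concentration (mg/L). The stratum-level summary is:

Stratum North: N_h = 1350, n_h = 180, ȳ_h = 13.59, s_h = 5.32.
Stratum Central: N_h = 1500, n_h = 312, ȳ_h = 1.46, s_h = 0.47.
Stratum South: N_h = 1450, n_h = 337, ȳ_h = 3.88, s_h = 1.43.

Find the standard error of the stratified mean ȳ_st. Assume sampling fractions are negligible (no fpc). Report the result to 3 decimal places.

SE(ȳ_st) ≈ 0.128

V̂(ȳ_st) = Σ W_h² s_h²/n_h, with W_h = N_h/N and N = 4300:
  stratum North: (1350/4300)²·5.32²/180 = 0.0154982
  stratum Central: (1500/4300)²·0.47²/312 = 8.61562e-05
  stratum South: (1450/4300)²·1.43²/337 = 0.000689988
V̂(ȳ_st) = 0.0162743
SE(ȳ_st) = √0.0162743 = 0.127571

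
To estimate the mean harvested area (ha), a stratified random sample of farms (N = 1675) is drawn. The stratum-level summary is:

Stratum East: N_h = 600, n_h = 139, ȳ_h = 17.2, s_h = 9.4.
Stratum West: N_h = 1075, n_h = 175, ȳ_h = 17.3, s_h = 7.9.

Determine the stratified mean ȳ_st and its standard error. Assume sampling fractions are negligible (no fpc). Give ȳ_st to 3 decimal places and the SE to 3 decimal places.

ȳ_st ≈ 17.264, SE ≈ 0.478

ȳ_st = Σ W_h ȳ_h = (600·17.2 + 1075·17.3)/1675 = 17.26418
V̂(ȳ_st) = Σ W_h² s_h²/n_h, with W_h = N_h/N and N = 1675:
  stratum East: (600/1675)²·9.4²/139 = 0.0815669
  stratum West: (1075/1675)²·7.9²/175 = 0.146894
V̂(ȳ_st) = 0.228461
SE(ȳ_st) = √0.228461 = 0.477976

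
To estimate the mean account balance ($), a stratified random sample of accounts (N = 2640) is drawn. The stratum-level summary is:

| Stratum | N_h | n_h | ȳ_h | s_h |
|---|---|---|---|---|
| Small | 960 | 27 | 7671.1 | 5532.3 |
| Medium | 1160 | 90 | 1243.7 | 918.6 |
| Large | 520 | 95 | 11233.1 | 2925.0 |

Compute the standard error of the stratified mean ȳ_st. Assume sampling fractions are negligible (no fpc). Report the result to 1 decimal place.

SE(ȳ_st) ≈ 394.0

V̂(ȳ_st) = Σ W_h² s_h²/n_h, with W_h = N_h/N and N = 2640:
  stratum Small: (960/2640)²·5532.3²/27 = 149893
  stratum Medium: (1160/2640)²·918.6²/90 = 1810.17
  stratum Large: (520/2640)²·2925.0²/95 = 3494.03
V̂(ȳ_st) = 155198
SE(ȳ_st) = √155198 = 393.951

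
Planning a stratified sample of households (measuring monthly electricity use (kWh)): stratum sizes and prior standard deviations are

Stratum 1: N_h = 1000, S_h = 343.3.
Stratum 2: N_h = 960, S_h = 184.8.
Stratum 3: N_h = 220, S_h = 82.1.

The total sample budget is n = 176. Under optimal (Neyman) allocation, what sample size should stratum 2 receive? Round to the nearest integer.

58

Neyman allocation: n_h = n · N_h S_h / Σ N_i S_i, with n = 176.
  stratum 1: N_h·S_h = 1000·343.3 = 343300.00
  stratum 2: N_h·S_h = 960·184.8 = 177408.00
  stratum 3: N_h·S_h = 220·82.1 = 18062.00
Σ N_h S_h = 538770.00
n for stratum 2 = 176·177408.00/538770.00 = 57.954 → 58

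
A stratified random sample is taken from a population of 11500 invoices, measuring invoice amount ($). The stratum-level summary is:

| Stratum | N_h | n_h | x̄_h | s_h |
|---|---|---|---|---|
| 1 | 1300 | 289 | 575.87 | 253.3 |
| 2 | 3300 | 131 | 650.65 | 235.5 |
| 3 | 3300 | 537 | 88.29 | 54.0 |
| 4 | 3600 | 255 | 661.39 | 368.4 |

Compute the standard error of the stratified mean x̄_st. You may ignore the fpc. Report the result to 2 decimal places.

SE(x̄_st) ≈ 9.50

V̂(x̄_st) = Σ W_h² s_h²/n_h, with W_h = N_h/N and N = 11500:
  stratum 1: (1300/11500)²·253.3²/289 = 2.83703
  stratum 2: (3300/11500)²·235.5²/131 = 34.8612
  stratum 3: (3300/11500)²·54.0²/537 = 0.447142
  stratum 4: (3600/11500)²·368.4²/255 = 52.1565
V̂(x̄_st) = 90.3019
SE(x̄_st) = √90.3019 = 9.50273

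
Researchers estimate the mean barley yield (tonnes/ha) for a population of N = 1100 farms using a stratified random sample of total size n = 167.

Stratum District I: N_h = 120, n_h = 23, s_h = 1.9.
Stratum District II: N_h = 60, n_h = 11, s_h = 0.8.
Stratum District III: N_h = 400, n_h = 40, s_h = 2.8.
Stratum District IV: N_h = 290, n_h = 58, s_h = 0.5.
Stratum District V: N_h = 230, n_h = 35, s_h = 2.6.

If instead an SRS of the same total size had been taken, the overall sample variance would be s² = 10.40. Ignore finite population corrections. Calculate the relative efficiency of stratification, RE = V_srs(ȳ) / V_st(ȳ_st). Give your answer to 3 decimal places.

V̂(ȳ_st) = Σ W_h² s_h²/n_h, with W_h = N_h/N and N = 1100:
  stratum District I: (120/1100)²·1.9²/23 = 0.00186791
  stratum District II: (60/1100)²·0.8²/11 = 0.000173103
  stratum District III: (400/1100)²·2.8²/40 = 0.0259174
  stratum District IV: (290/1100)²·0.5²/58 = 0.000299587
  stratum District V: (230/1100)²·2.6²/35 = 0.00844401
V_st = 0.036702
V_srs = s²/n = 10.40/167 = 0.0622754
Relative efficiency = V_srs / V_st = 0.0622754/0.036702 = 1.6968

RE ≈ 1.697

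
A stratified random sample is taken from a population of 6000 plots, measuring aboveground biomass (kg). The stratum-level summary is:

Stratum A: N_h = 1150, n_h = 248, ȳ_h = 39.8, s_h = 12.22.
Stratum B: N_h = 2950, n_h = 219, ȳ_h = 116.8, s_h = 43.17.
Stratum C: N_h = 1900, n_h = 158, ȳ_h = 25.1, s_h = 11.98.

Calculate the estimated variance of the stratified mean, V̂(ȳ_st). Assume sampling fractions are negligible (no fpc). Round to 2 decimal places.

V̂(ȳ_st) ≈ 2.17

V̂(ȳ_st) = Σ W_h² s_h²/n_h, with W_h = N_h/N and N = 6000:
  stratum A: (1150/6000)²·12.22²/248 = 0.0221199
  stratum B: (2950/6000)²·43.17²/219 = 2.05713
  stratum C: (1900/6000)²·11.98²/158 = 0.091088
V̂(ȳ_st) = 2.17034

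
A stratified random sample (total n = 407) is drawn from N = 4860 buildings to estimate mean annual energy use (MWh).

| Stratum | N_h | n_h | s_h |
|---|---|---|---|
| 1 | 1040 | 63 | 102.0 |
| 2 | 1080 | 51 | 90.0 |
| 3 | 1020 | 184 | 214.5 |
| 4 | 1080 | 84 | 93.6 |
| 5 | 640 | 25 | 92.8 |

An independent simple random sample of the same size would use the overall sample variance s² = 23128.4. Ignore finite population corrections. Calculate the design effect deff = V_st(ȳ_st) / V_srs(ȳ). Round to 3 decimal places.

deff ≈ 0.661

V̂(ȳ_st) = Σ W_h² s_h²/n_h, with W_h = N_h/N and N = 4860:
  stratum 1: (1040/4860)²·102.0²/63 = 7.5623
  stratum 2: (1080/4860)²·90.0²/51 = 7.84314
  stratum 3: (1020/4860)²·214.5²/184 = 11.0145
  stratum 4: (1080/4860)²·93.6²/84 = 5.15048
  stratum 5: (640/4860)²·92.8²/25 = 5.9737
V_st = 37.5441
V_srs = s²/n = 23128.4/407 = 56.8265
deff = V_st / V_srs = 37.5441/56.8265 = 0.6607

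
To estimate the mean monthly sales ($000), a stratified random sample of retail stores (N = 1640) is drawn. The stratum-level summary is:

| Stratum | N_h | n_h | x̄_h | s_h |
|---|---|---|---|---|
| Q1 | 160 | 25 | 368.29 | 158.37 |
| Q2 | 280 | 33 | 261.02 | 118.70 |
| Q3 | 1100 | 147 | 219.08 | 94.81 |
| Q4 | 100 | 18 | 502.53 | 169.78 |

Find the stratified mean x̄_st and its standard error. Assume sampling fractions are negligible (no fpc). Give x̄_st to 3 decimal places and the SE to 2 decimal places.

x̄_st ≈ 258.081, SE ≈ 7.45

x̄_st = Σ W_h x̄_h = (160·368.29 + 280·261.02 + 1100·219.08 + 100·502.53)/1640 = 258.08110
V̂(x̄_st) = Σ W_h² s_h²/n_h, with W_h = N_h/N and N = 1640:
  stratum Q1: (160/1640)²·158.37²/25 = 9.549
  stratum Q2: (280/1640)²·118.70²/33 = 12.4456
  stratum Q3: (1100/1640)²·94.81²/147 = 27.5099
  stratum Q4: (100/1640)²·169.78²/18 = 5.95406
V̂(x̄_st) = 55.4585
SE(x̄_st) = √55.4585 = 7.44705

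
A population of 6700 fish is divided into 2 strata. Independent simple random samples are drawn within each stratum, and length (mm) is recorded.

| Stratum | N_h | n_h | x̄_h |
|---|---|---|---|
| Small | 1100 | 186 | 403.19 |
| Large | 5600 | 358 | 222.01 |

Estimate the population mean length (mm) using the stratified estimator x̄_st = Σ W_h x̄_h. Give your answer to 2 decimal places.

x̄_st ≈ 251.76

N = Σ N_h = 6700. Stratum weights W_h = N_h/N.
x̄_st = (1100·403.19 + 5600·222.01) / 6700 = 251.7560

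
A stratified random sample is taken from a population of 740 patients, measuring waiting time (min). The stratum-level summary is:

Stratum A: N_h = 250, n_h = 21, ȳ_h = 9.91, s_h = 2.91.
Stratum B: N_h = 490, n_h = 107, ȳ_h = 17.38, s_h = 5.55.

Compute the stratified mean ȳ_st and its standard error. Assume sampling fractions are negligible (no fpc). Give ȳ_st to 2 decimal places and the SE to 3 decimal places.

ȳ_st = Σ W_h ȳ_h = (250·9.91 + 490·17.38)/740 = 14.85635
V̂(ȳ_st) = Σ W_h² s_h²/n_h, with W_h = N_h/N and N = 740:
  stratum A: (250/740)²·2.91²/21 = 0.0460239
  stratum B: (490/740)²·5.55²/107 = 0.126221
V̂(ȳ_st) = 0.172245
SE(ȳ_st) = √0.172245 = 0.415024

ȳ_st ≈ 14.86, SE ≈ 0.415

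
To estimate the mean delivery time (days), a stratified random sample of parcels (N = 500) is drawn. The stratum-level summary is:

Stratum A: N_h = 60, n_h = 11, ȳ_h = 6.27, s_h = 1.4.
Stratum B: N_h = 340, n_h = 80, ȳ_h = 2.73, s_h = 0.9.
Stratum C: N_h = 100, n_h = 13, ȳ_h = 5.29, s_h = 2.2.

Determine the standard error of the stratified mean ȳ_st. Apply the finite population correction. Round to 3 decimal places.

V̂(ȳ_st) = Σ W_h² (1 − n_h/N_h) s_h²/n_h, with W_h = N_h/N and N = 500:
  stratum A: (60/500)²·(1 − 11/60)·1.4²/11 = 0.00209542
  stratum B: (340/500)²·(1 − 80/340)·0.9²/80 = 0.0035802
  stratum C: (100/500)²·(1 − 13/100)·2.2²/13 = 0.0129563
V̂(ȳ_st) = 0.0186319
SE(ȳ_st) = √0.0186319 = 0.136499

SE(ȳ_st) ≈ 0.136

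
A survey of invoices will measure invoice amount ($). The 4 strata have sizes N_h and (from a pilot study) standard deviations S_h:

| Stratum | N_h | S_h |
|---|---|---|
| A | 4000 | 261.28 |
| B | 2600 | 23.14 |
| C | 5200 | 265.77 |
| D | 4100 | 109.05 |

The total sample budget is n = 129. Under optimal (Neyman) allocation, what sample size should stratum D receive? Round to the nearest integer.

20

Neyman allocation: n_h = n · N_h S_h / Σ N_i S_i, with n = 129.
  stratum A: N_h·S_h = 4000·261.28 = 1045120.00
  stratum B: N_h·S_h = 2600·23.14 = 60164.00
  stratum C: N_h·S_h = 5200·265.77 = 1382004.00
  stratum D: N_h·S_h = 4100·109.05 = 447105.00
Σ N_h S_h = 2934393.00
n for stratum D = 129·447105.00/2934393.00 = 19.655 → 20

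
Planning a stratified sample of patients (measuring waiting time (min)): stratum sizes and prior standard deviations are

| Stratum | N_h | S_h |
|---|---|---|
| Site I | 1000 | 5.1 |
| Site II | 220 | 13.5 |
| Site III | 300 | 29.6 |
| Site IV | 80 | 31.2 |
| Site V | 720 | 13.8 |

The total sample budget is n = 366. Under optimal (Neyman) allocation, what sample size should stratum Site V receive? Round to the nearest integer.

Neyman allocation: n_h = n · N_h S_h / Σ N_i S_i, with n = 366.
  stratum Site I: N_h·S_h = 1000·5.1 = 5100.00
  stratum Site II: N_h·S_h = 220·13.5 = 2970.00
  stratum Site III: N_h·S_h = 300·29.6 = 8880.00
  stratum Site IV: N_h·S_h = 80·31.2 = 2496.00
  stratum Site V: N_h·S_h = 720·13.8 = 9936.00
Σ N_h S_h = 29382.00
n for stratum Site V = 366·9936.00/29382.00 = 123.769 → 124

124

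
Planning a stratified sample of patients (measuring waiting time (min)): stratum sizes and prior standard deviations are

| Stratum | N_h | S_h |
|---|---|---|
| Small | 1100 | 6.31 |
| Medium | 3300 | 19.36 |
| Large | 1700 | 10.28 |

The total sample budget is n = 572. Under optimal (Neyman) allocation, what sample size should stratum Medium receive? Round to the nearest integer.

Neyman allocation: n_h = n · N_h S_h / Σ N_i S_i, with n = 572.
  stratum Small: N_h·S_h = 1100·6.31 = 6941.00
  stratum Medium: N_h·S_h = 3300·19.36 = 63888.00
  stratum Large: N_h·S_h = 1700·10.28 = 17476.00
Σ N_h S_h = 88305.00
n for stratum Medium = 572·63888.00/88305.00 = 413.838 → 414

414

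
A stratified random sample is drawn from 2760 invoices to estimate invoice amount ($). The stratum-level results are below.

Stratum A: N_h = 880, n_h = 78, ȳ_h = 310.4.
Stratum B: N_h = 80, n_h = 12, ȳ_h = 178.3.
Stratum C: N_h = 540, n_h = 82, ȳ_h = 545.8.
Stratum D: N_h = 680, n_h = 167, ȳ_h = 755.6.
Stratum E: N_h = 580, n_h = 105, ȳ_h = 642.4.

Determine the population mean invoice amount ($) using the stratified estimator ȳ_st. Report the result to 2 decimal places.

ȳ_st ≈ 532.08

N = Σ N_h = 2760. Stratum weights W_h = N_h/N.
ȳ_st = (880·310.4 + 80·178.3 + 540·545.8 + 680·755.6 + 580·642.4) / 2760 = 532.0826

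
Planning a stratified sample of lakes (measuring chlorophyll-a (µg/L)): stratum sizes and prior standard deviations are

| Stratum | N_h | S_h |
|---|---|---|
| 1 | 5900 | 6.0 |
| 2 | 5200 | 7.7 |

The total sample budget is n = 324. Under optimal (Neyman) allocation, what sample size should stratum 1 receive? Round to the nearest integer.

Neyman allocation: n_h = n · N_h S_h / Σ N_i S_i, with n = 324.
  stratum 1: N_h·S_h = 5900·6.0 = 35400.00
  stratum 2: N_h·S_h = 5200·7.7 = 40040.00
Σ N_h S_h = 75440.00
n for stratum 1 = 324·35400.00/75440.00 = 152.036 → 152

152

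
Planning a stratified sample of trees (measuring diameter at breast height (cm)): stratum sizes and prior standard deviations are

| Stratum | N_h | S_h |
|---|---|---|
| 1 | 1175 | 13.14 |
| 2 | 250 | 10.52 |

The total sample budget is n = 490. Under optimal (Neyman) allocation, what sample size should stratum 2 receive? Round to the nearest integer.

71

Neyman allocation: n_h = n · N_h S_h / Σ N_i S_i, with n = 490.
  stratum 1: N_h·S_h = 1175·13.14 = 15439.50
  stratum 2: N_h·S_h = 250·10.52 = 2630.00
Σ N_h S_h = 18069.50
n for stratum 2 = 490·2630.00/18069.50 = 71.319 → 71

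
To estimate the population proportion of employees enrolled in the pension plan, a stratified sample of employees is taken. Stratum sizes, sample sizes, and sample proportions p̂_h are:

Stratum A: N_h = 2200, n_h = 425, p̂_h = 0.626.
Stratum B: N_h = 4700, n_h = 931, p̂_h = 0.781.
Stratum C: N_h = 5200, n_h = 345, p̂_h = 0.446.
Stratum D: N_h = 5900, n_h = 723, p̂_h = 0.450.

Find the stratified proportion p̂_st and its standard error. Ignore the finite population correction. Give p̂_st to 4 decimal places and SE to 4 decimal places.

N = 18000; stratum weights W_h = N_h/N.
p̂_st = Σ W_h p̂_h = (2200·0.626 + 4700·0.781 + 5200·0.446 + 5900·0.450)/18000 = 0.55678
V̂(p̂_st) = Σ W_h² p̂_h(1−p̂_h)/(n_h−1):
  stratum A: (2200/18000)²·0.626·0.374/424 = 8.2486e-06
  stratum B: (4700/18000)²·0.781·0.219/930 = 1.2539e-05
  stratum C: (5200/18000)²·0.446·0.554/344 = 5.99443e-05
  stratum D: (5900/18000)²·0.450·0.550/722 = 3.68296e-05
V̂(p̂_st) = 0.000117562; SE = √V̂ = 0.0108426

p̂_st ≈ 0.5568, SE ≈ 0.0108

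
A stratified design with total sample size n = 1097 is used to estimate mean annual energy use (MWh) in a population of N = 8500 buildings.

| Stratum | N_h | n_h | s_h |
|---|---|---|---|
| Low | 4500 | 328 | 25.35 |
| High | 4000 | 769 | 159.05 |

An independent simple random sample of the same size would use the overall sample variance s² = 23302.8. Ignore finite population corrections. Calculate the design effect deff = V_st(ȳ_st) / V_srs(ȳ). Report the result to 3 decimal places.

V̂(ȳ_st) = Σ W_h² s_h²/n_h, with W_h = N_h/N and N = 8500:
  stratum Low: (4500/8500)²·25.35²/328 = 0.549123
  stratum High: (4000/8500)²·159.05²/769 = 7.28489
V_st = 7.83401
V_srs = s²/n = 23302.8/1097 = 21.2423
deff = V_st / V_srs = 7.83401/21.2423 = 0.3688

deff ≈ 0.369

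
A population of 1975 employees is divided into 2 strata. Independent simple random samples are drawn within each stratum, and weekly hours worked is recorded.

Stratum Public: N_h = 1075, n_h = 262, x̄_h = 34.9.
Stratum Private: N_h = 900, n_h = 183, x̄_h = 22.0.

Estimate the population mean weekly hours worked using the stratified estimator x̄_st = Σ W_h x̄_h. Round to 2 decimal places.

x̄_st ≈ 29.02

N = Σ N_h = 1975. Stratum weights W_h = N_h/N.
x̄_st = (1075·34.9 + 900·22.0) / 1975 = 29.0215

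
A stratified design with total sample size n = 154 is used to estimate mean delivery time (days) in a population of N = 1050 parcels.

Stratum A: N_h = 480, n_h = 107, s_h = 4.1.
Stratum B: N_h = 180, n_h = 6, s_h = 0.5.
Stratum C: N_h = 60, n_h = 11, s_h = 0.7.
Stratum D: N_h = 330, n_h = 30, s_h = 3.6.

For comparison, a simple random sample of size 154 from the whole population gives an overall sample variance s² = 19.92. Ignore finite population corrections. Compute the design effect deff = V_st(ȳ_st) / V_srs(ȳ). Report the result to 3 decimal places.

V̂(ȳ_st) = Σ W_h² s_h²/n_h, with W_h = N_h/N and N = 1050:
  stratum A: (480/1050)²·4.1²/107 = 0.0328313
  stratum B: (180/1050)²·0.5²/6 = 0.00122449
  stratum C: (60/1050)²·0.7²/11 = 0.000145455
  stratum D: (330/1050)²·3.6²/30 = 0.042671
V_st = 0.0768722
V_srs = s²/n = 19.92/154 = 0.129351
deff = V_st / V_srs = 0.0768722/0.129351 = 0.5943

deff ≈ 0.594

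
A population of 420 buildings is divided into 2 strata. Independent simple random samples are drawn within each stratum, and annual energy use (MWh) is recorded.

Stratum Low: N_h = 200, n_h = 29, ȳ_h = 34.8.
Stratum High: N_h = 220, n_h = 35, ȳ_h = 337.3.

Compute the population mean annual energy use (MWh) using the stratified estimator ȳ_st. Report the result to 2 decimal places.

ȳ_st ≈ 193.25

N = Σ N_h = 420. Stratum weights W_h = N_h/N.
ȳ_st = (200·34.8 + 220·337.3) / 420 = 193.2524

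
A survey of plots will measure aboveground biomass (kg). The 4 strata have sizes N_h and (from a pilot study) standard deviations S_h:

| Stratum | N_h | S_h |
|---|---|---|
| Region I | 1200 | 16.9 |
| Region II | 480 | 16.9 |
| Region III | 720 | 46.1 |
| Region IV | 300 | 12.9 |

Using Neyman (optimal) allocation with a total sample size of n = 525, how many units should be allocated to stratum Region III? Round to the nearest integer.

Neyman allocation: n_h = n · N_h S_h / Σ N_i S_i, with n = 525.
  stratum Region I: N_h·S_h = 1200·16.9 = 20280.00
  stratum Region II: N_h·S_h = 480·16.9 = 8112.00
  stratum Region III: N_h·S_h = 720·46.1 = 33192.00
  stratum Region IV: N_h·S_h = 300·12.9 = 3870.00
Σ N_h S_h = 65454.00
n for stratum Region III = 525·33192.00/65454.00 = 266.230 → 266

266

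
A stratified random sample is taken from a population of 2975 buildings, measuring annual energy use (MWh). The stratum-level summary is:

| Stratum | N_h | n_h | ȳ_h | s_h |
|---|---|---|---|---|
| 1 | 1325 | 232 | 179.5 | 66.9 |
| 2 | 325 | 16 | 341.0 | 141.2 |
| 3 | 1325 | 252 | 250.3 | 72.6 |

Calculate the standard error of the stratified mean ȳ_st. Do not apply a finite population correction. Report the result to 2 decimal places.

V̂(ȳ_st) = Σ W_h² s_h²/n_h, with W_h = N_h/N and N = 2975:
  stratum 1: (1325/2975)²·66.9²/232 = 3.82668
  stratum 2: (325/2975)²·141.2²/16 = 14.8711
  stratum 3: (1325/2975)²·72.6²/252 = 4.14888
V̂(ȳ_st) = 22.8466
SE(ȳ_st) = √22.8466 = 4.77981

SE(ȳ_st) ≈ 4.78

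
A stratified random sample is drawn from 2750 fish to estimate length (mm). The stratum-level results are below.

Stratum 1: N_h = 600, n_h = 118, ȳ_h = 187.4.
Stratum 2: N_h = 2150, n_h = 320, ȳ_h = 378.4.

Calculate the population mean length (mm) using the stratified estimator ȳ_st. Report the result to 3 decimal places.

ȳ_st ≈ 336.727

N = Σ N_h = 2750. Stratum weights W_h = N_h/N.
ȳ_st = (600·187.4 + 2150·378.4) / 2750 = 336.72727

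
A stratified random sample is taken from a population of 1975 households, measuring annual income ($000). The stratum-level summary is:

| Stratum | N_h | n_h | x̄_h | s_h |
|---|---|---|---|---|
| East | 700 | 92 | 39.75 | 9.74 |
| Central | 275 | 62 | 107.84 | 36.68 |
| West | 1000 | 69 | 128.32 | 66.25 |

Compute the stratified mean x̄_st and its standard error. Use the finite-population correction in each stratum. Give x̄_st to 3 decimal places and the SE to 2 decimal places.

x̄_st ≈ 94.076, SE ≈ 3.95

x̄_st = Σ W_h x̄_h = (700·39.75 + 275·107.84 + 1000·128.32)/1975 = 94.07646
V̂(x̄_st) = Σ W_h² (1 − n_h/N_h) s_h²/n_h, with W_h = N_h/N and N = 1975:
  stratum East: (700/1975)²·(1 − 92/700)·9.74²/92 = 0.112512
  stratum Central: (275/1975)²·(1 − 62/275)·36.68²/62 = 0.325871
  stratum West: (1000/1975)²·(1 − 69/1000)·66.25²/69 = 15.1823
V̂(x̄_st) = 15.6207
SE(x̄_st) = √15.6207 = 3.9523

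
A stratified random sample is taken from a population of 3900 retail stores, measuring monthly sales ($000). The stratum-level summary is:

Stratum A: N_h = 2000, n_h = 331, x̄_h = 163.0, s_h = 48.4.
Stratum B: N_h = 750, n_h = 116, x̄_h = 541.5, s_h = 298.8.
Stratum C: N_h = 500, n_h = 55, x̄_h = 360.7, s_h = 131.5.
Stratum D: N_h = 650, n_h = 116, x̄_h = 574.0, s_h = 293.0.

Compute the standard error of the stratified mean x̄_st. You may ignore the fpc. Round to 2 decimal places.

SE(x̄_st) ≈ 7.49

V̂(x̄_st) = Σ W_h² s_h²/n_h, with W_h = N_h/N and N = 3900:
  stratum A: (2000/3900)²·48.4²/331 = 1.8612
  stratum B: (750/3900)²·298.8²/116 = 28.464
  stratum C: (500/3900)²·131.5²/55 = 5.16773
  stratum D: (650/3900)²·293.0²/116 = 20.5577
V̂(x̄_st) = 56.0507
SE(x̄_st) = √56.0507 = 7.4867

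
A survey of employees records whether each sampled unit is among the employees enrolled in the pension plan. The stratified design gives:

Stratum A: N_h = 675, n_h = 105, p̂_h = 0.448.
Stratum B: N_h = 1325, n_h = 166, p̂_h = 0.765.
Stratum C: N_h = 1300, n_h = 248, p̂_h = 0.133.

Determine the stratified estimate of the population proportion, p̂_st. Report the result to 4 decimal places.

N = 3300; stratum weights W_h = N_h/N.
p̂_st = Σ W_h p̂_h = (675·0.448 + 1325·0.765 + 1300·0.133)/3300 = 0.45119

p̂_st ≈ 0.4512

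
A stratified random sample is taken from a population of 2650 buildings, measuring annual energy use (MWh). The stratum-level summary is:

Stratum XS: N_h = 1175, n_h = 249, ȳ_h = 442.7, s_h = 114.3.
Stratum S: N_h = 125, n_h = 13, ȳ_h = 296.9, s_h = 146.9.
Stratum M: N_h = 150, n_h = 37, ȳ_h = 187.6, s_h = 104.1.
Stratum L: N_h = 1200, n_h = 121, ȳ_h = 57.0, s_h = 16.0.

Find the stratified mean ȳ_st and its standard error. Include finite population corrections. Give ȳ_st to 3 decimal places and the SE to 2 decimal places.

ȳ_st = Σ W_h ȳ_h = (1175·442.7 + 125·296.9 + 150·187.6 + 1200·57.0)/2650 = 246.72642
V̂(ȳ_st) = Σ W_h² (1 − n_h/N_h) s_h²/n_h, with W_h = N_h/N and N = 2650:
  stratum XS: (1175/2650)²·(1 − 249/1175)·114.3²/249 = 8.12925
  stratum S: (125/2650)²·(1 − 13/125)·146.9²/13 = 3.3093
  stratum M: (150/2650)²·(1 − 37/150)·104.1²/37 = 0.706932
  stratum L: (1200/2650)²·(1 − 121/1200)·16.0²/121 = 0.390091
V̂(ȳ_st) = 12.5356
SE(ȳ_st) = √12.5356 = 3.54056

ȳ_st ≈ 246.726, SE ≈ 3.54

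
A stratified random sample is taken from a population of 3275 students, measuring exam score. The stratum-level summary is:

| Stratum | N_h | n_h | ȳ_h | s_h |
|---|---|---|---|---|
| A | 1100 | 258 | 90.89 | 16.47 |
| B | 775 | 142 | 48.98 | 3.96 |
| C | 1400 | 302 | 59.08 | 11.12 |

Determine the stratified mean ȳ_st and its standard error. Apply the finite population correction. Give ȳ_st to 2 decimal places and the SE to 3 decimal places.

ȳ_st ≈ 67.37, SE ≈ 0.393

ȳ_st = Σ W_h ȳ_h = (1100·90.89 + 775·48.98 + 1400·59.08)/3275 = 67.37420
V̂(ȳ_st) = Σ W_h² (1 − n_h/N_h) s_h²/n_h, with W_h = N_h/N and N = 3275:
  stratum A: (1100/3275)²·(1 − 258/1100)·16.47²/258 = 0.0907924
  stratum B: (775/3275)²·(1 − 142/775)·3.96²/142 = 0.00505109
  stratum C: (1400/3275)²·(1 − 302/1400)·11.12²/302 = 0.0586827
V̂(ȳ_st) = 0.154526
SE(ȳ_st) = √0.154526 = 0.393098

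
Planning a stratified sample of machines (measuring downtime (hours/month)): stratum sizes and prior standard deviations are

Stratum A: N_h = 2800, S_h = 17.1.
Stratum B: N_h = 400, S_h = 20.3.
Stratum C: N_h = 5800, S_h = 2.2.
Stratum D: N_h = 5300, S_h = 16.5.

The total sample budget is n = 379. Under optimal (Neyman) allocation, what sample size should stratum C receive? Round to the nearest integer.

31

Neyman allocation: n_h = n · N_h S_h / Σ N_i S_i, with n = 379.
  stratum A: N_h·S_h = 2800·17.1 = 47880.00
  stratum B: N_h·S_h = 400·20.3 = 8120.00
  stratum C: N_h·S_h = 5800·2.2 = 12760.00
  stratum D: N_h·S_h = 5300·16.5 = 87450.00
Σ N_h S_h = 156210.00
n for stratum C = 379·12760.00/156210.00 = 30.959 → 31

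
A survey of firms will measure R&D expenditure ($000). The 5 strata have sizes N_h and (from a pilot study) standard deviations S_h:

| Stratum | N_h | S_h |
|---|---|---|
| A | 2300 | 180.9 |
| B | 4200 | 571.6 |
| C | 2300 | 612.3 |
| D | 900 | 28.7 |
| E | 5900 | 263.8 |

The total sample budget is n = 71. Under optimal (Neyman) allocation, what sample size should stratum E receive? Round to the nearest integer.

Neyman allocation: n_h = n · N_h S_h / Σ N_i S_i, with n = 71.
  stratum A: N_h·S_h = 2300·180.9 = 416070.00
  stratum B: N_h·S_h = 4200·571.6 = 2400720.00
  stratum C: N_h·S_h = 2300·612.3 = 1408290.00
  stratum D: N_h·S_h = 900·28.7 = 25830.00
  stratum E: N_h·S_h = 5900·263.8 = 1556420.00
Σ N_h S_h = 5807330.00
n for stratum E = 71·1556420.00/5807330.00 = 19.029 → 19

19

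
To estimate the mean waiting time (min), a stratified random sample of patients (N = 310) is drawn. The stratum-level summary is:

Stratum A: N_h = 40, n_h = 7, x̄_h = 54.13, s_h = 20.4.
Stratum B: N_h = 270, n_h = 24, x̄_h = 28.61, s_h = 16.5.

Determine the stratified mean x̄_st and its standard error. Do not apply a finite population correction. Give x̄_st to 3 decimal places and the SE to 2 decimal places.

x̄_st ≈ 31.903, SE ≈ 3.10

x̄_st = Σ W_h x̄_h = (40·54.13 + 270·28.61)/310 = 31.90290
V̂(x̄_st) = Σ W_h² s_h²/n_h, with W_h = N_h/N and N = 310:
  stratum A: (40/310)²·20.4²/7 = 0.989826
  stratum B: (270/310)²·16.5²/24 = 8.6052
V̂(x̄_st) = 9.59502
SE(x̄_st) = √9.59502 = 3.09758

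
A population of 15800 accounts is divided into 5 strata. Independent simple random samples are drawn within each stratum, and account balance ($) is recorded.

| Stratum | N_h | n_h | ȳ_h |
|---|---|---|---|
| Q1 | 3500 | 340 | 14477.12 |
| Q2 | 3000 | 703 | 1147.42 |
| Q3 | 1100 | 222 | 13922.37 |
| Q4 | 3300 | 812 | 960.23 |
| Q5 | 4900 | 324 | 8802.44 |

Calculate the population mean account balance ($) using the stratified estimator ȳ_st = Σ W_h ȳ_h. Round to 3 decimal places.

ȳ_st ≈ 7324.525

N = Σ N_h = 15800. Stratum weights W_h = N_h/N.
ȳ_st = (3500·14477.12 + 3000·1147.42 + 1100·13922.37 + 3300·960.23 + 4900·8802.44) / 15800 = 7324.52544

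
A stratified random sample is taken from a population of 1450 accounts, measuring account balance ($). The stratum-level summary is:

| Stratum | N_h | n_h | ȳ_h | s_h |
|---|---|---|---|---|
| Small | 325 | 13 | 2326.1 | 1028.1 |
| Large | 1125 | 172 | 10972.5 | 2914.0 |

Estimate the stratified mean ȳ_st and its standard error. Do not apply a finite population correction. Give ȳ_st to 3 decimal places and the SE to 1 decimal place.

ȳ_st ≈ 9034.514, SE ≈ 183.9

ȳ_st = Σ W_h ȳ_h = (325·2326.1 + 1125·10972.5)/1450 = 9034.51379
V̂(ȳ_st) = Σ W_h² s_h²/n_h, with W_h = N_h/N and N = 1450:
  stratum Small: (325/1450)²·1028.1²/13 = 4084.68
  stratum Large: (1125/1450)²·2914.0²/172 = 29718
V̂(ȳ_st) = 33802.7
SE(ȳ_st) = √33802.7 = 183.855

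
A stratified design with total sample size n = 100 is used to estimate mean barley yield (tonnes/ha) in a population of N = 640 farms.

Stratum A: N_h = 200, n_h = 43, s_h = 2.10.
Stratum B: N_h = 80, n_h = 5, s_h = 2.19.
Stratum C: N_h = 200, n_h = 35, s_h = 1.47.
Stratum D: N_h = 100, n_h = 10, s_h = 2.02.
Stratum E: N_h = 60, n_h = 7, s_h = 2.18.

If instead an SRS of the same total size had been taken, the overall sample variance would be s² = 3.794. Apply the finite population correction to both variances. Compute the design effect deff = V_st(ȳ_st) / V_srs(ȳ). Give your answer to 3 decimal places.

deff ≈ 1.285

V̂(ȳ_st) = Σ W_h² (1 − n_h/N_h) s_h²/n_h, with W_h = N_h/N and N = 640:
  stratum A: (200/640)²·(1 − 43/200)·2.10²/43 = 0.00786212
  stratum B: (80/640)²·(1 − 5/80)·2.19²/5 = 0.0140511
  stratum C: (200/640)²·(1 − 35/200)·1.47²/35 = 0.00497417
  stratum D: (100/640)²·(1 − 10/100)·2.02²/10 = 0.00896572
  stratum E: (60/640)²·(1 − 7/60)·2.18²/7 = 0.00527087
V_st = 0.041124
V_srs = (1 − 100/640)·3.794/100 = 0.0320119
deff = V_st / V_srs = 0.041124/0.0320119 = 1.2846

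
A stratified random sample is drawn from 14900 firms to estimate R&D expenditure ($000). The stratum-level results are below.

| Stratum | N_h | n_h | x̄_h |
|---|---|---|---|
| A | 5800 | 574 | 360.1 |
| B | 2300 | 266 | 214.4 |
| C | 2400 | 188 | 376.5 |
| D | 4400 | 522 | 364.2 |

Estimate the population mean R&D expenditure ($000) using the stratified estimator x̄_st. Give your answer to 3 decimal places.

x̄_st ≈ 341.462

N = Σ N_h = 14900. Stratum weights W_h = N_h/N.
x̄_st = (5800·360.1 + 2300·214.4 + 2400·376.5 + 4400·364.2) / 14900 = 341.46174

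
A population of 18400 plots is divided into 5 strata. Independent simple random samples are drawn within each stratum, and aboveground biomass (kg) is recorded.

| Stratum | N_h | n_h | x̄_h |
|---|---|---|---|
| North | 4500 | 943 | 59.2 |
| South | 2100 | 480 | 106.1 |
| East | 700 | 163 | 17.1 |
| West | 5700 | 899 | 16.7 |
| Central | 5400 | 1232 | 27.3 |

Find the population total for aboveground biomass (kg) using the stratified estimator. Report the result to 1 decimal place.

τ̂_st = Σ N_h x̄_h = 4500·59.2 + 2100·106.1 + 700·17.1 + 5700·16.7 + 5400·27.3 = 743790.0

τ̂_st ≈ 743790.0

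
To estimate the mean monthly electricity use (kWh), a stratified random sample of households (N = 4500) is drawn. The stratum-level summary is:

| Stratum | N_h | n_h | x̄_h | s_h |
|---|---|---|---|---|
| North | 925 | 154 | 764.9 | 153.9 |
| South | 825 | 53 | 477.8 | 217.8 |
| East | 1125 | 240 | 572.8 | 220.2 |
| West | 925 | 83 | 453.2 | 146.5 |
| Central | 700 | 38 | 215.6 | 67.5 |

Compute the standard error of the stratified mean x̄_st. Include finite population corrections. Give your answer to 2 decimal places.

V̂(x̄_st) = Σ W_h² (1 − n_h/N_h) s_h²/n_h, with W_h = N_h/N and N = 4500:
  stratum North: (925/4500)²·(1 − 154/925)·153.9²/154 = 5.41661
  stratum South: (825/4500)²·(1 − 53/825)·217.8²/53 = 28.1505
  stratum East: (1125/4500)²·(1 − 240/1125)·220.2²/240 = 9.93331
  stratum West: (925/4500)²·(1 − 83/925)·146.5²/83 = 9.94548
  stratum Central: (700/4500)²·(1 − 38/700)·67.5²/38 = 2.74382
V̂(x̄_st) = 56.1897
SE(x̄_st) = √56.1897 = 7.49598

SE(x̄_st) ≈ 7.50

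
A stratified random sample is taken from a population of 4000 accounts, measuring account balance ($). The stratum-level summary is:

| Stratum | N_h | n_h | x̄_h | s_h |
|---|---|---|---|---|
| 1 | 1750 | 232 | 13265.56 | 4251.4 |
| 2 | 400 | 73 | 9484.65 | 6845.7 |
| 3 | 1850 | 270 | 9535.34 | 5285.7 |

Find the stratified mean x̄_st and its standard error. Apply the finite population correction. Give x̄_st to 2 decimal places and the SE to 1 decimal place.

x̄_st ≈ 11162.24, SE ≈ 192.6

x̄_st = Σ W_h x̄_h = (1750·13265.56 + 400·9484.65 + 1850·9535.34)/4000 = 11162.24225
V̂(x̄_st) = Σ W_h² (1 − n_h/N_h) s_h²/n_h, with W_h = N_h/N and N = 4000:
  stratum 1: (1750/4000)²·(1 − 232/1750)·4251.4²/232 = 12935
  stratum 2: (400/4000)²·(1 − 73/400)·6845.7²/73 = 5248.08
  stratum 3: (1850/4000)²·(1 − 270/1850)·5285.7²/270 = 18903.8
V̂(x̄_st) = 37086.9
SE(x̄_st) = √37086.9 = 192.58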